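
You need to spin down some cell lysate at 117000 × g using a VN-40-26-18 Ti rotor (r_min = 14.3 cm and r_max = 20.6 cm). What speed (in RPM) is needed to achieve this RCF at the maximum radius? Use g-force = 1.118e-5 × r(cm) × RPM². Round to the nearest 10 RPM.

≈ 22540 RPM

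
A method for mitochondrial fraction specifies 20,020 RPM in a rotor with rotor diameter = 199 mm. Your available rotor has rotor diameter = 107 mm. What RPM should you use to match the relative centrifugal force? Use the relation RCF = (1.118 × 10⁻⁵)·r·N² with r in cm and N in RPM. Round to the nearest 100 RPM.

Original rotor: r = 199 mm / 2 = 99.5 mm = 9.95 cm
RCF = 1.118 × 10⁻⁵ × r × N²
RCF_original = 1.118 × 10⁻⁵ × 9.95 × (20020)² = 1.118 × 10⁻⁵ × 9.95 × 400,800,400 ≈ 44,585.4 × g
Your rotor: r = 107 mm / 2 = 53.5 mm = 5.35 cm
44,585.4 = 1.118 × 10⁻⁵ × 5.35 × N²
N² = 44,585.4 / (5.9813 × 10⁻⁵) = 745,413,204
N ≈ √745,413,204 ≈ 27,302.3

≈ 27300 RPM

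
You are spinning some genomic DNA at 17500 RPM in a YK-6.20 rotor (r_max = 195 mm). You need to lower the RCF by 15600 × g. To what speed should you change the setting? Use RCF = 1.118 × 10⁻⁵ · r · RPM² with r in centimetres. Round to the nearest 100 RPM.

N₂ ≈ 15300 RPM

r = 195 mm = 19.5 cm
Current RCF = 1.118 × 10⁻⁵ × 19.5 × (17500)² = 1.118 × 10⁻⁵ × 19.5 × 306,250,000 ≈ 66,765.6 × g
Target RCF = 66,765.6 − 15,600 = 51,165.6 × g
N² = 51,165.6 / (21.801 × 10⁻⁵) = 234,693,821
N ≈ √234,693,821 ≈ 15,319.7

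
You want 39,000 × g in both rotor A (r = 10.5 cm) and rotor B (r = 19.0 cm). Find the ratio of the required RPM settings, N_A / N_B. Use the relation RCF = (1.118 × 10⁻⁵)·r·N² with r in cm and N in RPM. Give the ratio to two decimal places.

1.35

At fixed RCF, N ∝ 1/√r, so N_A/N_B = √(r_B/r_A) = √(19.0/10.5) = √1.809524 = 1.3452.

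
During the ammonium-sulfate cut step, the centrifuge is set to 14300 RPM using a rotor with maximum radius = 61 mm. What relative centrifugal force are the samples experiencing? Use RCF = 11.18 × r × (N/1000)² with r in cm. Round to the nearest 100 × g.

≈ 13900 g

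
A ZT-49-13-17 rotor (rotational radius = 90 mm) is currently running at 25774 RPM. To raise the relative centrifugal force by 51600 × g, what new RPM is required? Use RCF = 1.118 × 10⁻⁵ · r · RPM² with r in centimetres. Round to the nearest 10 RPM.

r = 90 mm = 9.0 cm
Current RCF = 1.118 × 10⁻⁵ × 9 × (25774)² = 1.118 × 10⁻⁵ × 9 × 664,299,076 ≈ 66,841.8 × g
Target RCF = 66,841.8 + 51,600 = 118,441.8 × g
N² = 118,441.8 / (10.062 × 10⁻⁵) = 1,177,119,857
N ≈ √1,177,119,857 ≈ 34,309.2

34310 RPM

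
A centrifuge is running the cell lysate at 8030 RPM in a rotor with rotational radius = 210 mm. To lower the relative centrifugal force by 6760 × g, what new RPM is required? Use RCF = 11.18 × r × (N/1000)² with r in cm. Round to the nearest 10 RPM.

r = 210 mm = 21.0 cm
Current RCF = 11.18 × 21 × (8.03)² = 11.18 × 21 × 64.4809 ≈ 15,138.8 × g
Target RCF = 15,138.8 − 6,760 = 8,378.8 × g
(N/1000)² = 8,378.8 / 234.78 = 35.68788
N = 1000 × √35.68788 ≈ 5,973.9

N₂ ≈ 5970 RPM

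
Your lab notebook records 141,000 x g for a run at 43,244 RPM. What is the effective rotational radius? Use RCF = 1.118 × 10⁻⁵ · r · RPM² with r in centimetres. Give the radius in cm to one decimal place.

141000 = 1.118 × 10⁻⁵ × r × (43244)²
r = 141000 / (1.118 × 10⁻⁵ × 1,870,043,536) = 141000 / 20907.09 ≈ 6.744 cm

≈ 6.7 cm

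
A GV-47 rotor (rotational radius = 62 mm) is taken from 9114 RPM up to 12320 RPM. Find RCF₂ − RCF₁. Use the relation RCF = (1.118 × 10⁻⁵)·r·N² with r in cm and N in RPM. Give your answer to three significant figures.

≈ 4760 x g

r = 62 mm = 6.2 cm
RCF₁ = 1.118 × 10⁻⁵ × 6.2 × (9114)² = 1.118 × 10⁻⁵ × 6.2 × 83,064,996 ≈ 5,757.7 × g
RCF₂ = 1.118 × 10⁻⁵ × 6.2 × (12320)² = 1.118 × 10⁻⁵ × 6.2 × 151,782,400 ≈ 10,520.9 × g
Increase = 10,520.9 − 5,757.7 = 4,763.2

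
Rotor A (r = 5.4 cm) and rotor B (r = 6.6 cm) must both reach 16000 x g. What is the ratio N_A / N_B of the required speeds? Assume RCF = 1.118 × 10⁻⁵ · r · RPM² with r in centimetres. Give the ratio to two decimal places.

1.11

At fixed RCF, N ∝ 1/√r, so N_A/N_B = √(r_B/r_A) = √(6.6/5.4) = √1.222222 = 1.1055.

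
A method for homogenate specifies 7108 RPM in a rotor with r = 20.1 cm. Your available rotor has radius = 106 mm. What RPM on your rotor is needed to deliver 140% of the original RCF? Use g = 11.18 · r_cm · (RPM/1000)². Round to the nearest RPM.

≈ 11581 RPM

RCF = 11.18 × r × (N/1000)²
RCF_original = 11.18 × 20.1 × (7.108)² = 11.18 × 20.1 × 50.523664 ≈ 11,353.6 × g
Target RCF = 1.4 × 11,353.6 ≈ 15,895 × g
Your rotor: r = 106 mm = 10.6 cm
15,895 = 11.18 × 10.6 × (N/1000)²
(N/1000)² = 15,895 / 118.508 = 134.126
N = 1000 × √134.126 ≈ 11,581.3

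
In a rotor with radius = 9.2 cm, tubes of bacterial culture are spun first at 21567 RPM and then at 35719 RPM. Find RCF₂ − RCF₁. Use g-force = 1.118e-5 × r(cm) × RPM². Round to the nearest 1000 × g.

≈ 83000 x g

RCF₁ = 1.118 × 10⁻⁵ × 9.2 × (21567)² = 1.118 × 10⁻⁵ × 9.2 × 465,135,489 ≈ 47,842 × g
RCF₂ = 1.118 × 10⁻⁵ × 9.2 × (35719)² = 1.118 × 10⁻⁵ × 9.2 × 1,275,846,961 ≈ 131,228.5 × g
Increase = 131,228.5 − 47,842 = 83,386.5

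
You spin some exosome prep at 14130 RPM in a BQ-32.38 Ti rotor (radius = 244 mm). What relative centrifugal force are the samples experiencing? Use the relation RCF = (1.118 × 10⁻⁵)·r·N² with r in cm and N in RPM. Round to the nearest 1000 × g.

54000 x g

r = 244 mm = 24.4 cm
RCF = 1.118 × 10⁻⁵ × 24.4 × (14130)² = 1.118 × 10⁻⁵ × 24.4 × 199,656,900 ≈ 54,464.8 × g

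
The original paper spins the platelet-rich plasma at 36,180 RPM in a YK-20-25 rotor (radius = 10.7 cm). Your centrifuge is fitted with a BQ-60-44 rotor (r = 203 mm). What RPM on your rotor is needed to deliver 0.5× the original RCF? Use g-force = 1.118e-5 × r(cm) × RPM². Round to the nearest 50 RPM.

RCF_original = 1.118 × 10⁻⁵ × 10.7 × (36180)² = 1.118 × 10⁻⁵ × 10.7 × 1,308,992,400 ≈ 156,589.5 × g
Target RCF = 0.5 × 156,589.5 ≈ 78,294.8 × g
Your rotor: r = 203 mm = 20.3 cm
78,294.8 = 1.118 × 10⁻⁵ × 20.3 × N²
N² = 78,294.8 / (22.6954 × 10⁻⁵) = 344,980,921
N ≈ √344,980,921 ≈ 18,573.7

18550 RPM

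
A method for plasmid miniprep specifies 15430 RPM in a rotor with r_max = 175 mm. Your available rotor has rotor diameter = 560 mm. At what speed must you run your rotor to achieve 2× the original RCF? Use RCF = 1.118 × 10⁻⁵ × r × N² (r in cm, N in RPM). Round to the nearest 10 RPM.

Original rotor: r = 175 mm = 17.5 cm
RCF_original = 1.118 × 10⁻⁵ × 17.5 × (15430)² = 1.118 × 10⁻⁵ × 17.5 × 238,084,900 ≈ 46,581.3 × g
Target RCF = 2 × 46,581.3 ≈ 93,162.6 × g
Your rotor: r = 560 mm / 2 = 280 mm = 28 cm
93,162.6 = 1.118 × 10⁻⁵ × 28 × N²
N² = 93,162.6 / (31.304 × 10⁻⁵) = 297,606,057
N ≈ √297,606,057 ≈ 17,251.3

17250 RPM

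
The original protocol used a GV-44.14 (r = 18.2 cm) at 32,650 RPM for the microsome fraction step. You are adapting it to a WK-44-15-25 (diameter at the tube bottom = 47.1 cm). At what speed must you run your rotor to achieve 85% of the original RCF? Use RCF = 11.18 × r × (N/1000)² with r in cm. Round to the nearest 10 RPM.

≈ 26460 RPM

RCF_original = 11.18 × 18.2 × (32.65)² = 11.18 × 18.2 × 1,066.0225 ≈ 216,910 × g
Target RCF = 0.85 × 216,910 ≈ 184,373.5 × g
Your rotor: r = 47.1 / 2 = 23.55 cm
184,373.5 = 11.18 × 23.55 × (N/1000)²
(N/1000)² = 184,373.5 / 263.289 = 700.2704
N = 1000 × √700.2704 ≈ 26,462.6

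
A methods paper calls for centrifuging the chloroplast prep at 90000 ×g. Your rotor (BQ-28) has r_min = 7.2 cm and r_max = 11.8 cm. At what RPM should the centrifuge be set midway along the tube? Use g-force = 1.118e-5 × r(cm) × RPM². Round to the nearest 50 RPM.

≈ 29100 RPM

r_avg = (7.2 + 11.8) / 2 = 9.5 cm
90,000 = 1.118 × 10⁻⁵ × 9.5 × N²
N² = 90,000 / (10.621 × 10⁻⁵) = 847,377,836
N ≈ √847,377,836 ≈ 29,109.8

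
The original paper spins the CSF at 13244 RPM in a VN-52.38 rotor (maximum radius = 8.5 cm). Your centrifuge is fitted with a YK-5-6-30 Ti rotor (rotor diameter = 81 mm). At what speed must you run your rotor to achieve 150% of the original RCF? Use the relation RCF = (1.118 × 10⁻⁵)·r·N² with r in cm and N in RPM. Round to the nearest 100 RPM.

RCF_original = 1.118 × 10⁻⁵ × 8.5 × (13244)² = 1.118 × 10⁻⁵ × 8.5 × 175,403,536 ≈ 16,668.6 × g
Target RCF = 1.5 × 16,668.6 ≈ 25,002.9 × g
Your rotor: r = 81 mm / 2 = 40.5 mm = 4.05 cm
25,002.9 = 1.118 × 10⁻⁵ × 4.05 × N²
N² = 25,002.9 / (4.5279 × 10⁻⁵) = 552,196,382
N ≈ √552,196,382 ≈ 23,498.9

23500 RPM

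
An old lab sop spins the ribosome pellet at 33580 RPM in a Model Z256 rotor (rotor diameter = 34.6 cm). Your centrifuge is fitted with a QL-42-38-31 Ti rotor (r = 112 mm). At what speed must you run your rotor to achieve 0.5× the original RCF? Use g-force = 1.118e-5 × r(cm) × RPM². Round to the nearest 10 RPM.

29510 RPM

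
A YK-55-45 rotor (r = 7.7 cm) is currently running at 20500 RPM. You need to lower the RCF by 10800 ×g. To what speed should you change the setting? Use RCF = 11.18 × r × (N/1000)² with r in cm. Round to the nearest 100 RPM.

Current RCF = 11.18 × 7.7 × (20.5)² = 11.18 × 7.7 × 420.25 ≈ 36,177.6 × g
Target RCF = 36,177.6 − 10,800 = 25,377.6 × g
(N/1000)² = 25,377.6 / 86.086 = 294.7936
N = 1000 × √294.7936 ≈ 17,169.6

N₂ ≈ 17200 RPM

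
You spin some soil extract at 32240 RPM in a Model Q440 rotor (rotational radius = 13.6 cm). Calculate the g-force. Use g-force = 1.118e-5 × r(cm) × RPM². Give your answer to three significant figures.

RCF = 1.118 × 10⁻⁵ × 13.6 × (32240)² = 1.118 × 10⁻⁵ × 13.6 × 1,039,417,600 ≈ 158,041.4 × g

RCF ≈ 158000 × g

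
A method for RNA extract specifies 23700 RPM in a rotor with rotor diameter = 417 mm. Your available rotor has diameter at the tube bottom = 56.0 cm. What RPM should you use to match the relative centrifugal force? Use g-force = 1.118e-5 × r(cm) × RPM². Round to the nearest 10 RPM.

Original rotor: r = 417 mm / 2 = 208.5 mm = 20.85 cm
RCF_original = 1.118 × 10⁻⁵ × 20.85 × (23700)² = 1.118 × 10⁻⁵ × 20.85 × 561,690,000 ≈ 130,931.6 × g
Your rotor: r = 56.0 / 2 = 28 cm
130,931.6 = 1.118 × 10⁻⁵ × 28 × N²
N² = 130,931.6 / (31.304 × 10⁻⁵) = 418,258,370
N ≈ √418,258,370 ≈ 20,451.4

≈ 20450 RPM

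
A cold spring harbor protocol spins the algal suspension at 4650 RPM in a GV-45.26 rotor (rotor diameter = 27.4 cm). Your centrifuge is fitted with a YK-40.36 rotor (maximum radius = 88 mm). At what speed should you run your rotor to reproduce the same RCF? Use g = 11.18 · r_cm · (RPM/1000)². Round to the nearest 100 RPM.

5800 RPM

Original rotor: r = 27.4 / 2 = 13.7 cm
RCF_original = 11.18 × 13.7 × (4.65)² = 11.18 × 13.7 × 21.6225 ≈ 3,311.8 × g
Your rotor: r = 88 mm = 8.8 cm
3,311.8 = 11.18 × 8.8 × (N/1000)²
(N/1000)² = 3,311.8 / 98.384 = 33.66198
N = 1000 × √33.66198 ≈ 5,801.9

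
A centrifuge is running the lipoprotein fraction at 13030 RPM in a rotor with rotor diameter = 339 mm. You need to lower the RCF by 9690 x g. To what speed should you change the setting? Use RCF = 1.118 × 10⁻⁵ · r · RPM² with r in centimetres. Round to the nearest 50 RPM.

10900 RPM

r = 339 mm / 2 = 169.5 mm = 16.95 cm
Current RCF = 1.118 × 10⁻⁵ × 16.95 × (13030)² = 1.118 × 10⁻⁵ × 16.95 × 169,780,900 ≈ 32,173.7 × g
Target RCF = 32,173.7 − 9,690 = 22,483.7 × g
N² = 22,483.7 / (18.9501 × 10⁻⁵) = 118,646,867
N ≈ √118,646,867 ≈ 10,892.5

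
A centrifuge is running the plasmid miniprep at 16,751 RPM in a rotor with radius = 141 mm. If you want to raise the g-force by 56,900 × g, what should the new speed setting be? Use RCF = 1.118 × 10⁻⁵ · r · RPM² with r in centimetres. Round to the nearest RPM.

≈ 25329 RPM

r = 141 mm = 14.1 cm
Current RCF = 1.118 × 10⁻⁵ × 14.1 × (16751)² = 1.118 × 10⁻⁵ × 14.1 × 280,596,001 ≈ 44,232.6 × g
Target RCF = 44,232.6 + 56,900 = 101,132.6 × g
N² = 101,132.6 / (15.7638 × 10⁻⁵) = 641,549,626
N ≈ √641,549,626 ≈ 25,328.8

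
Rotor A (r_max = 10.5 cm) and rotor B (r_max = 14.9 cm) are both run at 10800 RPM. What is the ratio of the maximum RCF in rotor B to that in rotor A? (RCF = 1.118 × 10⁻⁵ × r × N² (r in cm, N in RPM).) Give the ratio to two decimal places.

1.42

At fixed N, RCF ∝ r, so RCF_B/RCF_A = r_B/r_A = 14.9 / 10.5 = 1.4190.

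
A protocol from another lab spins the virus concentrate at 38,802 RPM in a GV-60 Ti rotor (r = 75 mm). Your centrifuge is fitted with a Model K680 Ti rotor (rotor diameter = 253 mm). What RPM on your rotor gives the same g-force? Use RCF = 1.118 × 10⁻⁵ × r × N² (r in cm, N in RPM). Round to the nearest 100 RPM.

Original rotor: r = 75 mm = 7.5 cm
RCF = 1.118 × 10⁻⁵ × r × N²
RCF_original = 1.118 × 10⁻⁵ × 7.5 × (38802)² = 1.118 × 10⁻⁵ × 7.5 × 1,505,595,204 ≈ 126,244.2 × g
Your rotor: r = 253 mm / 2 = 126.5 mm = 12.65 cm
126,244.2 = 1.118 × 10⁻⁵ × 12.65 × N²
N² = 126,244.2 / (14.1427 × 10⁻⁵) = 892,645,676
N ≈ √892,645,676 ≈ 29,877.2

≈ 29900 RPM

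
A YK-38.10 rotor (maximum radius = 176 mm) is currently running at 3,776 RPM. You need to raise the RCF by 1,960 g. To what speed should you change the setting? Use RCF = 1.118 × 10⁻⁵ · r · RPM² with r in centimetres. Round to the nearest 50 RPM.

N₂ ≈ 4900 RPM

r = 176 mm = 17.6 cm
Current RCF = 1.118 × 10⁻⁵ × 17.6 × (3776)² = 1.118 × 10⁻⁵ × 17.6 × 14,258,176 ≈ 2,805.6 × g
Target RCF = 2,805.6 + 1,960 = 4,765.6 × g
N² = 4,765.6 / (19.6768 × 10⁻⁵) = 24,219,385
N ≈ √24,219,385 ≈ 4,921.3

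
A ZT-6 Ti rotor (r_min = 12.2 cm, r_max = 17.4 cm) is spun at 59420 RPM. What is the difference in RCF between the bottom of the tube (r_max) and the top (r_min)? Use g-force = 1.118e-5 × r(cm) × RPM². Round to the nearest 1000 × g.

ΔRCF = 1.118 × 10⁻⁵ × (r_max − r_min) × N² = 1.118 × 10⁻⁵ × 5.2 × 3,530,736,400 ≈ 205,262.9

≈ 205000 ×g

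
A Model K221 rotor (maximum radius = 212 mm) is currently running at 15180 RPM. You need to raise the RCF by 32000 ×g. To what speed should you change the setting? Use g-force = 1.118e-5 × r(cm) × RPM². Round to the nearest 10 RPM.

19120 RPM

r = 212 mm = 21.2 cm
Current RCF = 1.118 × 10⁻⁵ × 21.2 × (15180)² = 1.118 × 10⁻⁵ × 21.2 × 230,432,400 ≈ 54,616.2 × g
Target RCF = 54,616.2 + 32,000 = 86,616.2 × g
N² = 86,616.2 / (23.7016 × 10⁻⁵) = 365,444,527
N ≈ √365,444,527 ≈ 19,116.6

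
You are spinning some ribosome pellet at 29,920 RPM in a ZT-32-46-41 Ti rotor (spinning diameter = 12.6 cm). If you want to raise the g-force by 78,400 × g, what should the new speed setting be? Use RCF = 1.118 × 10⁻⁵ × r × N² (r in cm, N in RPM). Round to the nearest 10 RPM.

r = 12.6 / 2 = 6.3 cm
Current RCF = 1.118 × 10⁻⁵ × 6.3 × (29920)² = 1.118 × 10⁻⁵ × 6.3 × 895,206,400 ≈ 63,053 × g
Target RCF = 63,053 + 78,400 = 141,453 × g
N² = 141,453 / (7.0434 × 10⁻⁵) = 2,008,305,648
N ≈ √2,008,305,648 ≈ 44,814.1

44810 RPM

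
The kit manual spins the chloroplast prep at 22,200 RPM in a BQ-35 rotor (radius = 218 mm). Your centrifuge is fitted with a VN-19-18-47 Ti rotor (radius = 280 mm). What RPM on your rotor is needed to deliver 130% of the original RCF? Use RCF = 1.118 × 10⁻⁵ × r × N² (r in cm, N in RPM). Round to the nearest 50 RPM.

22350 RPM

Original rotor: r = 218 mm = 21.8 cm
RCF_original = 1.118 × 10⁻⁵ × 21.8 × (22200)² = 1.118 × 10⁻⁵ × 21.8 × 492,840,000 ≈ 120,116.9 × g
Target RCF = 1.3 × 120,116.9 ≈ 156,152 × g
Your rotor: r = 280 mm = 28.0 cm
156,152 = 1.118 × 10⁻⁵ × 28 × N²
N² = 156,152 / (31.304 × 10⁻⁵) = 498,824,431
N ≈ √498,824,431 ≈ 22,334.4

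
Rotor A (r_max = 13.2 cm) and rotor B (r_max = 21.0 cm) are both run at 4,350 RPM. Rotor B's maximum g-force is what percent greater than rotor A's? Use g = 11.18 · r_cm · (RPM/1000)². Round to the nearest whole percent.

At equal RPM, RCF scales linearly with r: ratio = 21.0 / 13.2 = 1.5909.
So rotor B delivers 59.1% more g-force.

59%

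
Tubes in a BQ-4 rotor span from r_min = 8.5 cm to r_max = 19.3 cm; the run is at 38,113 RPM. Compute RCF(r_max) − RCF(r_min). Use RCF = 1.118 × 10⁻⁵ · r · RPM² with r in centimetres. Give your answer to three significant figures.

≈ 175000 × g

ΔRCF = 1.118 × 10⁻⁵ × (r_max − r_min) × N² = 1.118 × 10⁻⁵ × 10.8 × 1,452,600,769 ≈ 175,392.8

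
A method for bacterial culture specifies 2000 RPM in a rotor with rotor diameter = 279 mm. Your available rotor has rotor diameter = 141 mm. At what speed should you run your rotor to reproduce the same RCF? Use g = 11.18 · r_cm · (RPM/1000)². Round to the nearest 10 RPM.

Original rotor: r = 279 mm / 2 = 139.5 mm = 13.95 cm
RCF_original = 11.18 × 13.95 × (2)² = 11.18 × 13.95 × 4 ≈ 623.8 × g
Your rotor: r = 141 mm / 2 = 70.5 mm = 7.05 cm
623.8 = 11.18 × 7.05 × (N/1000)²
(N/1000)² = 623.8 / 78.819 = 7.914335
N = 1000 × √7.914335 ≈ 2,813.2

≈ 2810 RPM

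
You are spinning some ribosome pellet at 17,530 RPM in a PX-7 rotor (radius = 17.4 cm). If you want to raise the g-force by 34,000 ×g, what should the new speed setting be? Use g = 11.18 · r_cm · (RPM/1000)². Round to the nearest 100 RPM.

Current RCF = 11.18 × 17.4 × (17.53)² = 11.18 × 17.4 × 307.3009 ≈ 59,779.9 × g
Target RCF = 59,779.9 + 34,000 = 93,779.9 × g
(N/1000)² = 93,779.9 / 194.532 = 482.0796
N = 1000 × √482.0796 ≈ 21,956.3

22000 RPM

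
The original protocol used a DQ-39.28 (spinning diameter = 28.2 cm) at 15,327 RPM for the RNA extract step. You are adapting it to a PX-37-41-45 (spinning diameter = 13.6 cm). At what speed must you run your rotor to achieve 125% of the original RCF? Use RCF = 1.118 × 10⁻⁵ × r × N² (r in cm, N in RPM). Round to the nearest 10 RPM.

≈ 24680 RPM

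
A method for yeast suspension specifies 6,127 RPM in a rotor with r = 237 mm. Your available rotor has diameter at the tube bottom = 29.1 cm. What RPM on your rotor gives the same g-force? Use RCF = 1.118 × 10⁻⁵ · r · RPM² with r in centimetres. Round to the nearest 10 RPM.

Original rotor: r = 237 mm = 23.7 cm
RCF = 1.118 × 10⁻⁵ × r × N²
RCF_original = 1.118 × 10⁻⁵ × 23.7 × (6127)² = 1.118 × 10⁻⁵ × 23.7 × 37,540,129 ≈ 9,946.9 × g
Your rotor: r = 29.1 / 2 = 14.55 cm
9,946.9 = 1.118 × 10⁻⁵ × 14.55 × N²
N² = 9,946.9 / (16.2669 × 10⁻⁵) = 61,148,098
N ≈ √61,148,098 ≈ 7,819.7

7820 RPM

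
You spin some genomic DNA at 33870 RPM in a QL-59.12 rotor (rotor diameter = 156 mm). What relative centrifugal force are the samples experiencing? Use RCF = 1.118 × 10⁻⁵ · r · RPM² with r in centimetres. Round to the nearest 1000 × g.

RCF ≈ 100000 ×g

r = 156 mm / 2 = 78 mm = 7.8 cm
RCF = 1.118 × 10⁻⁵ × r × N²
RCF = 1.118 × 10⁻⁵ × 7.8 × (33870)² = 1.118 × 10⁻⁵ × 7.8 × 1,147,176,900 ≈ 100,038.4 × g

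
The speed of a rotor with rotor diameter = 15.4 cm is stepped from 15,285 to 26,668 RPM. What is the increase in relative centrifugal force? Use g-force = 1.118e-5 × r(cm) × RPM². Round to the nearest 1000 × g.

r = 15.4 / 2 = 7.7 cm
RCF₁ = 1.118 × 10⁻⁵ × 7.7 × (15285)² = 1.118 × 10⁻⁵ × 7.7 × 233,631,225 ≈ 20,112.4 × g
RCF₂ = 1.118 × 10⁻⁵ × 7.7 × (26668)² = 1.118 × 10⁻⁵ × 7.7 × 711,182,224 ≈ 61,222.8 × g
Increase = 61,222.8 − 20,112.4 = 41,110.4

≈ 41000 x g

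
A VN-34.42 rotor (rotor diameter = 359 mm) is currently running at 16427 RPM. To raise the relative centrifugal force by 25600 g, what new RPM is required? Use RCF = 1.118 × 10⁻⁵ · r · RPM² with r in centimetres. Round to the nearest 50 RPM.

r = 359 mm / 2 = 179.5 mm = 17.95 cm
Current RCF = 1.118 × 10⁻⁵ × 17.95 × (16427)² = 1.118 × 10⁻⁵ × 17.95 × 269,846,329 ≈ 54,153 × g
Target RCF = 54,153 + 25,600 = 79,753 × g
N² = 79,753 / (20.0681 × 10⁻⁵) = 397,411,813
N ≈ √397,411,813 ≈ 19,935.2

19950 RPM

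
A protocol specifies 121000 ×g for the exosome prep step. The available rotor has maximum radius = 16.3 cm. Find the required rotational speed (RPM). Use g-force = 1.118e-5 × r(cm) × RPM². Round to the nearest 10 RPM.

≈ 25770 RPM

121,000 = 1.118 × 10⁻⁵ × 16.3 × N²
N² = 121,000 / (18.2234 × 10⁻⁵) = 663,981,474
N ≈ √663,981,474 ≈ 25,767.8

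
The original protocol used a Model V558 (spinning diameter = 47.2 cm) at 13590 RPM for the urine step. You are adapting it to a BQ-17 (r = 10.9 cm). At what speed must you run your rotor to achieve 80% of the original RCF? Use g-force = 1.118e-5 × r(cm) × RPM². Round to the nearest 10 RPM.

≈ 17890 RPM

Original rotor: r = 47.2 / 2 = 23.6 cm
RCF_original = 1.118 × 10⁻⁵ × 23.6 × (13590)² = 1.118 × 10⁻⁵ × 23.6 × 184,688,100 ≈ 48,729.6 × g
Target RCF = 0.8 × 48,729.6 ≈ 38,983.7 × g
38,983.7 = 1.118 × 10⁻⁵ × 10.9 × N²
N² = 38,983.7 / (12.1862 × 10⁻⁵) = 319,900,379
N ≈ √319,900,379 ≈ 17,885.8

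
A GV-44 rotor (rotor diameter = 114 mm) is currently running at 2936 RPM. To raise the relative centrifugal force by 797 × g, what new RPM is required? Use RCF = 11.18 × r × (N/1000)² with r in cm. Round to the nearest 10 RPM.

≈ 4600 RPM

r = 114 mm / 2 = 57 mm = 5.7 cm
Current RCF = 11.18 × 5.7 × (2.936)² = 11.18 × 5.7 × 8.620096 ≈ 549.3 × g
Target RCF = 549.3 + 797 = 1,346.3 × g
(N/1000)² = 1,346.3 / 63.726 = 21.12638
N = 1000 × √21.12638 ≈ 4,596.3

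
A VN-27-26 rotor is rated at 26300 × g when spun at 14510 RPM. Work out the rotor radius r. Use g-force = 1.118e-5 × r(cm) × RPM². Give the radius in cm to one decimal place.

11.2 cm

RCF = 1.118 × 10⁻⁵ × r × N²
26300 = 1.118 × 10⁻⁵ × r × (14510)²
r = 26300 / (1.118 × 10⁻⁵ × 210,540,100) = 26300 / 2353.838 ≈ 11.173 cm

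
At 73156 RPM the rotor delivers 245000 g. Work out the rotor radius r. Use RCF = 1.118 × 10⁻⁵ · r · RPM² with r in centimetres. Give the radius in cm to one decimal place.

r ≈ 4.1 cm

RCF = 1.118 × 10⁻⁵ × r × N²
245000 = 1.118 × 10⁻⁵ × r × (73156)²
r = 245000 / (1.118 × 10⁻⁵ × 5,351,800,336) = 245000 / 59833.13 ≈ 4.095 cm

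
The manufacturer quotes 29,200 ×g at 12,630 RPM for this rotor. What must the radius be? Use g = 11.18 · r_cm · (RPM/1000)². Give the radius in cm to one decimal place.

16.4 cm

RCF = 11.18 × r × (N/1000)²
29200 = 11.18 × r × (12.63)²
r = 29200 / (11.18 × 159.5169) = 29200 / 1783.399 ≈ 16.373 cm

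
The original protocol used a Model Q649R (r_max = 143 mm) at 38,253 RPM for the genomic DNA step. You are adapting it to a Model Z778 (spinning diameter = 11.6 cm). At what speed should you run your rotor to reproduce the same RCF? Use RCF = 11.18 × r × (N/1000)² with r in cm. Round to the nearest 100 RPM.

Original rotor: r = 143 mm = 14.3 cm
RCF = 11.18 × r × (N/1000)²
RCF_original = 11.18 × 14.3 × (38.253)² = 11.18 × 14.3 × 1,463.292009 ≈ 233,942.3 × g
Your rotor: r = 11.6 / 2 = 5.8 cm
233,942.3 = 11.18 × 5.8 × (N/1000)²
(N/1000)² = 233,942.3 / 64.844 = 3607.771
N = 1000 × √3607.771 ≈ 60,064.7

≈ 60100 RPM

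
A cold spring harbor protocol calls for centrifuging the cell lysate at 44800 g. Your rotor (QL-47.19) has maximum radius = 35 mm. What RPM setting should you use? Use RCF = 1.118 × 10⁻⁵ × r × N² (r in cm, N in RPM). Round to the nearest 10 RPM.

N ≈ 33840 RPM

r = 35 mm = 3.5 cm
44,800 = 1.118 × 10⁻⁵ × 3.5 × N²
N² = 44,800 / (3.913 × 10⁻⁵) = 1,144,901,610
N ≈ √1,144,901,610 ≈ 33,836.4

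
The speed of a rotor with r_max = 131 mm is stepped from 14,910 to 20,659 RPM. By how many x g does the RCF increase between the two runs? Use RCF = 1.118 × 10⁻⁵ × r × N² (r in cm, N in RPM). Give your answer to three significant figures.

29900 x g

r = 131 mm = 13.1 cm
RCF₁ = 1.118 × 10⁻⁵ × 13.1 × (14910)² = 1.118 × 10⁻⁵ × 13.1 × 222,308,100 ≈ 32,558.8 × g
RCF₂ = 1.118 × 10⁻⁵ × 13.1 × (20659)² = 1.118 × 10⁻⁵ × 13.1 × 426,794,281 ≈ 62,507.4 × g
Increase = 62,507.4 − 32,558.8 = 29,948.6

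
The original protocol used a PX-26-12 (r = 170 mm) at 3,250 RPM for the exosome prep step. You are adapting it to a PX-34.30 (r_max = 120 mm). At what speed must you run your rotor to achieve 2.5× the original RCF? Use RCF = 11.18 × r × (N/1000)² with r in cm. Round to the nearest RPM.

≈ 6116 RPM

Original rotor: r = 170 mm = 17.0 cm
RCF = 11.18 × r × (N/1000)²
RCF_original = 11.18 × 17 × (3.25)² = 11.18 × 17 × 10.5625 ≈ 2,007.5 × g
Target RCF = 2.5 × 2,007.5 ≈ 5,018.8 × g
Your rotor: r = 120 mm = 12.0 cm
5,018.8 = 11.18 × 12 × (N/1000)²
(N/1000)² = 5,018.8 / 134.16 = 37.40906
N = 1000 × √37.40906 ≈ 6,116.3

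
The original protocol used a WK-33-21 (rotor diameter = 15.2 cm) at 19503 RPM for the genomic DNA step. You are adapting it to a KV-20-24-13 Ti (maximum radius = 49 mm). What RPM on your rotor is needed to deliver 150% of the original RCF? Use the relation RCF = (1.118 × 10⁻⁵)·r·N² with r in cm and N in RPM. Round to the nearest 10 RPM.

Original rotor: r = 15.2 / 2 = 7.6 cm
RCF = 1.118 × 10⁻⁵ × r × N²
RCF_original = 1.118 × 10⁻⁵ × 7.6 × (19503)² = 1.118 × 10⁻⁵ × 7.6 × 380,367,009 ≈ 32,319 × g
Target RCF = 1.5 × 32,319 ≈ 48,478.5 × g
Your rotor: r = 49 mm = 4.9 cm
48,478.5 = 1.118 × 10⁻⁵ × 4.9 × N²
N² = 48,478.5 / (5.4782 × 10⁻⁵) = 884,934,833
N ≈ √884,934,833 ≈ 29,747.9

≈ 29750 RPM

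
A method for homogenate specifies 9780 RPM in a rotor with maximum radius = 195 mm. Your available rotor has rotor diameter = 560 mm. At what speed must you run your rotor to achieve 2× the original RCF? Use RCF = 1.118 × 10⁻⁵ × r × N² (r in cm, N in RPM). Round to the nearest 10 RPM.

Original rotor: r = 195 mm = 19.5 cm
RCF = 1.118 × 10⁻⁵ × r × N²
RCF_original = 1.118 × 10⁻⁵ × 19.5 × (9780)² = 1.118 × 10⁻⁵ × 19.5 × 95,648,400 ≈ 20,852.3 × g
Target RCF = 2 × 20,852.3 ≈ 41,704.6 × g
Your rotor: r = 560 mm / 2 = 280 mm = 28 cm
41,704.6 = 1.118 × 10⁻⁵ × 28 × N²
N² = 41,704.6 / (31.304 × 10⁻⁵) = 133,224,508
N ≈ √133,224,508 ≈ 11,542.3

11540 RPM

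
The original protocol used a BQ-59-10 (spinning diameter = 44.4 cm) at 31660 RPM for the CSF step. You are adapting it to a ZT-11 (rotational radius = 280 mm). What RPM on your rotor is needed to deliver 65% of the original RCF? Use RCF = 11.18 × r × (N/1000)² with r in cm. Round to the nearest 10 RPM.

Original rotor: r = 44.4 / 2 = 22.2 cm
RCF_original = 11.18 × 22.2 × (31.66)² = 11.18 × 22.2 × 1,002.3556 ≈ 248,780.7 × g
Target RCF = 0.65 × 248,780.7 ≈ 161,707.5 × g
Your rotor: r = 280 mm = 28.0 cm
161,707.5 = 11.18 × 28 × (N/1000)²
(N/1000)² = 161,707.5 / 313.04 = 516.5714
N = 1000 × √516.5714 ≈ 22,728.2

22730 RPM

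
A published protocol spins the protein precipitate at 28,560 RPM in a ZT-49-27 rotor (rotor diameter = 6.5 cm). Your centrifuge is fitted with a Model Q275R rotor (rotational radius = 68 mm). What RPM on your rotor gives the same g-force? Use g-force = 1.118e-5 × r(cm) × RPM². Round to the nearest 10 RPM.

Original rotor: r = 6.5 / 2 = 3.25 cm
RCF = 1.118 × 10⁻⁵ × r × N²
RCF_original = 1.118 × 10⁻⁵ × 3.25 × (28560)² = 1.118 × 10⁻⁵ × 3.25 × 815,673,600 ≈ 29,637.5 × g
Your rotor: r = 68 mm = 6.8 cm
29,637.5 = 1.118 × 10⁻⁵ × 6.8 × N²
N² = 29,637.5 / (7.6024 × 10⁻⁵) = 389,843,997
N ≈ √389,843,997 ≈ 19,744.5

19740 RPM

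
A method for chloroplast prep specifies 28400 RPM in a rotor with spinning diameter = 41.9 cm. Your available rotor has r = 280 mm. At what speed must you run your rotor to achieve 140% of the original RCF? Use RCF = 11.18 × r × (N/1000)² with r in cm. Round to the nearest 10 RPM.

29070 RPM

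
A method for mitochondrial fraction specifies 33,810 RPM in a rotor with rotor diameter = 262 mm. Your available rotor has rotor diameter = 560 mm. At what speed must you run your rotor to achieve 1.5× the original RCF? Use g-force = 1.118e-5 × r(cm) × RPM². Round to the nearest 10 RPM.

28320 RPM

Original rotor: r = 262 mm / 2 = 131 mm = 13.1 cm
RCF_original = 1.118 × 10⁻⁵ × 13.1 × (33810)² = 1.118 × 10⁻⁵ × 13.1 × 1,143,116,100 ≈ 167,418.5 × g
Target RCF = 1.5 × 167,418.5 ≈ 251,127.8 × g
Your rotor: r = 560 mm / 2 = 280 mm = 28 cm
251,127.8 = 1.118 × 10⁻⁵ × 28 × N²
N² = 251,127.8 / (31.304 × 10⁻⁵) = 802,222,719
N ≈ √802,222,719 ≈ 28,323.5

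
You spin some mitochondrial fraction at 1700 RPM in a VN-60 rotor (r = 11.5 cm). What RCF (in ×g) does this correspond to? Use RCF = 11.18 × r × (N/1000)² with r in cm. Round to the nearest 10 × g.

RCF = 11.18 × 11.5 × (1.7)² = 11.18 × 11.5 × 2.89 ≈ 371.6 × g

370 ×g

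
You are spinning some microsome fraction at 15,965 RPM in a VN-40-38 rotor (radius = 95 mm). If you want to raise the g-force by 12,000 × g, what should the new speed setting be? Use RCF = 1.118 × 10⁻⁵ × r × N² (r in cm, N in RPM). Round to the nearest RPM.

≈ 19180 RPM

r = 95 mm = 9.5 cm
Current RCF = 1.118 × 10⁻⁵ × 9.5 × (15965)² = 1.118 × 10⁻⁵ × 9.5 × 254,881,225 ≈ 27,070.9 × g
Target RCF = 27,070.9 + 12,000 = 39,070.9 × g
N² = 39,070.9 / (10.621 × 10⁻⁵) = 367,864,608
N ≈ √367,864,608 ≈ 19,179.8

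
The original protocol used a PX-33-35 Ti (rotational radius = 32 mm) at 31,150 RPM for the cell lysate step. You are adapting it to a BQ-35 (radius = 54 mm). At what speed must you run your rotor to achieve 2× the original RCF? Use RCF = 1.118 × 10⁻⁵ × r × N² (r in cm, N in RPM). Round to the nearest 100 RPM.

Original rotor: r = 32 mm = 3.2 cm
RCF_original = 1.118 × 10⁻⁵ × 3.2 × (31150)² = 1.118 × 10⁻⁵ × 3.2 × 970,322,500 ≈ 34,714.3 × g
Target RCF = 2 × 34,714.3 ≈ 69,428.6 × g
Your rotor: r = 54 mm = 5.4 cm
69,428.6 = 1.118 × 10⁻⁵ × 5.4 × N²
N² = 69,428.6 / (6.0372 × 10⁻⁵) = 1,150,013,251
N ≈ √1,150,013,251 ≈ 33,911.8

≈ 33900 RPM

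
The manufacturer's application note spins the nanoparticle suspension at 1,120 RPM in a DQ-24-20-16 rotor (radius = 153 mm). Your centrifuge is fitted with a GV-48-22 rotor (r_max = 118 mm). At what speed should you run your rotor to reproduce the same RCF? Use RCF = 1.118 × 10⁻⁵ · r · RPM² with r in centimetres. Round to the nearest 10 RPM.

1280 RPM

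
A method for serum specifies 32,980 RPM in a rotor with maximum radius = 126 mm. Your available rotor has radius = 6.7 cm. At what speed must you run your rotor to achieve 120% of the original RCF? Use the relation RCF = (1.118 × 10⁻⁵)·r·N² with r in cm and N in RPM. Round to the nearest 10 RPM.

49540 RPM

Original rotor: r = 126 mm = 12.6 cm
RCF_original = 1.118 × 10⁻⁵ × 12.6 × (32980)² = 1.118 × 10⁻⁵ × 12.6 × 1,087,680,400 ≈ 153,219.4 × g
Target RCF = 1.2 × 153,219.4 ≈ 183,863.3 × g
183,863.3 = 1.118 × 10⁻⁵ × 6.7 × N²
N² = 183,863.3 / (7.4906 × 10⁻⁵) = 2,454,587,082
N ≈ √2,454,587,082 ≈ 49,543.8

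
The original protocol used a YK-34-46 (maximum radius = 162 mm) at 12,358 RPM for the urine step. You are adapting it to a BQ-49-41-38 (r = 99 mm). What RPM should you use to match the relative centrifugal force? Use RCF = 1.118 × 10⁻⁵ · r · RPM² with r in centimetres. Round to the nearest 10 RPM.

≈ 15810 RPM

Original rotor: r = 162 mm = 16.2 cm
RCF = 1.118 × 10⁻⁵ × r × N²
RCF_original = 1.118 × 10⁻⁵ × 16.2 × (12358)² = 1.118 × 10⁻⁵ × 16.2 × 152,720,164 ≈ 27,660.1 × g
Your rotor: r = 99 mm = 9.9 cm
27,660.1 = 1.118 × 10⁻⁵ × 9.9 × N²
N² = 27,660.1 / (11.0682 × 10⁻⁵) = 249,906,037
N ≈ √249,906,037 ≈ 15,808.4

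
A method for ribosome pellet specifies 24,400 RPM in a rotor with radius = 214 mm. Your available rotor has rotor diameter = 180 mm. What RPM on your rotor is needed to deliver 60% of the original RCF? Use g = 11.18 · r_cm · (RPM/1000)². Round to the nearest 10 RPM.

Original rotor: r = 214 mm = 21.4 cm
RCF_original = 11.18 × 21.4 × (24.4)² = 11.18 × 21.4 × 595.36 ≈ 142,441.1 × g
Target RCF = 0.6 × 142,441.1 ≈ 85,464.7 × g
Your rotor: r = 180 mm / 2 = 90 mm = 9 cm
85,464.7 = 11.18 × 9 × (N/1000)²
(N/1000)² = 85,464.7 / 100.62 = 849.3808
N = 1000 × √849.3808 ≈ 29,144.1

29140 RPM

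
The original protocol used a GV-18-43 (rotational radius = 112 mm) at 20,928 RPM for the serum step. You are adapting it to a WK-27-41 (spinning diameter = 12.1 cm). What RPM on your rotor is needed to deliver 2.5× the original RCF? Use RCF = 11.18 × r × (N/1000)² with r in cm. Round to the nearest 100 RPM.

45000 RPM

Original rotor: r = 112 mm = 11.2 cm
RCF_original = 11.18 × 11.2 × (20.928)² = 11.18 × 11.2 × 437.981184 ≈ 54,842.3 × g
Target RCF = 2.5 × 54,842.3 ≈ 137,105.8 × g
Your rotor: r = 12.1 / 2 = 6.05 cm
137,105.8 = 11.18 × 6.05 × (N/1000)²
(N/1000)² = 137,105.8 / 67.639 = 2027.023
N = 1000 × √2027.023 ≈ 45,022.5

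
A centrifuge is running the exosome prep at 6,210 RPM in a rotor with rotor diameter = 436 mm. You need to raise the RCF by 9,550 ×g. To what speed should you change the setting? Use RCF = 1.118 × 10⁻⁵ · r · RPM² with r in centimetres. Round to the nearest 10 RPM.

≈ 8820 RPM

r = 436 mm / 2 = 218 mm = 21.8 cm
Current RCF = 1.118 × 10⁻⁵ × 21.8 × (6210)² = 1.118 × 10⁻⁵ × 21.8 × 38,564,100 ≈ 9,399 × g
Target RCF = 9,399 + 9,550 = 18,949 × g
N² = 18,949 / (24.3724 × 10⁻⁵) = 77,747,780
N ≈ √77,747,780 ≈ 8,817.5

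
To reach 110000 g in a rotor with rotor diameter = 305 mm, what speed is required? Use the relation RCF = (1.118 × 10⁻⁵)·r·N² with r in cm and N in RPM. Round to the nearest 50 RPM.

25400 RPM

r = 305 mm / 2 = 152.5 mm = 15.25 cm
110,000 = 1.118 × 10⁻⁵ × 15.25 × N²
N² = 110,000 / (17.0495 × 10⁻⁵) = 645,180,211
N ≈ √645,180,211 ≈ 25,400.4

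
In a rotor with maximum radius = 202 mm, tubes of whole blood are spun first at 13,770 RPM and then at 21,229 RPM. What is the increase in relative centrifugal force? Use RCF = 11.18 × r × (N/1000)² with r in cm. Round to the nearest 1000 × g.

59000 ×g

r = 202 mm = 20.2 cm
RCF₁ = 11.18 × 20.2 × (13.77)² = 11.18 × 20.2 × 189.6129 ≈ 42,821.4 × g
RCF₂ = 11.18 × 20.2 × (21.229)² = 11.18 × 20.2 × 450.670441 ≈ 101,777.6 × g
Increase = 101,777.6 − 42,821.4 = 58,956.2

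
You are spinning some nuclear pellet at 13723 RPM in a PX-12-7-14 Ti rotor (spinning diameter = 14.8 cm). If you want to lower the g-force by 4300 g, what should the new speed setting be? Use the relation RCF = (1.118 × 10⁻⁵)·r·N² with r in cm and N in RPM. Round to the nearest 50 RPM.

r = 14.8 / 2 = 7.4 cm
Current RCF = 1.118 × 10⁻⁵ × 7.4 × (13723)² = 1.118 × 10⁻⁵ × 7.4 × 188,320,729 ≈ 15,580.2 × g
Target RCF = 15,580.2 − 4,300 = 11,280.2 × g
N² = 11,280.2 / (8.2732 × 10⁻⁵) = 136,346,275
N ≈ √136,346,275 ≈ 11,676.7

N₂ ≈ 11700 RPM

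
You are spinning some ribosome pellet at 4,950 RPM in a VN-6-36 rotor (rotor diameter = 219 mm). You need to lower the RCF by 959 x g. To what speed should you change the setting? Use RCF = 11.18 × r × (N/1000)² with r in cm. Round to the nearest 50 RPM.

r = 219 mm / 2 = 109.5 mm = 10.95 cm
Current RCF = 11.18 × 10.95 × (4.95)² = 11.18 × 10.95 × 24.5025 ≈ 2,999.6 × g
Target RCF = 2,999.6 − 959 = 2,040.6 × g
(N/1000)² = 2,040.6 / 122.421 = 16.66871
N = 1000 × √16.66871 ≈ 4,082.7

N₂ ≈ 4100 RPM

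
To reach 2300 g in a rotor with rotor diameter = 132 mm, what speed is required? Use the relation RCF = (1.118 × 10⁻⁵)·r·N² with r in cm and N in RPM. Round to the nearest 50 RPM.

r = 132 mm / 2 = 66 mm = 6.6 cm
RCF = 1.118 × 10⁻⁵ × r × N²
2,300 = 1.118 × 10⁻⁵ × 6.6 × N²
N² = 2,300 / (7.3788 × 10⁻⁵) = 31,170,380
N ≈ √31,170,380 ≈ 5,583.0

N ≈ 5600 RPM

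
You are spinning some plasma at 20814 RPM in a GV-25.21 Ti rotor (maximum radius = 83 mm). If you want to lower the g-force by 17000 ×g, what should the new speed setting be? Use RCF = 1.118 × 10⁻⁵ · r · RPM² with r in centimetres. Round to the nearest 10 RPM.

r = 83 mm = 8.3 cm
Current RCF = 1.118 × 10⁻⁵ × 8.3 × (20814)² = 1.118 × 10⁻⁵ × 8.3 × 433,222,596 ≈ 40,200.5 × g
Target RCF = 40,200.5 − 17,000 = 23,200.5 × g
N² = 23,200.5 / (9.2794 × 10⁻⁵) = 250,021,553
N ≈ √250,021,553 ≈ 15,812.1

15810 RPM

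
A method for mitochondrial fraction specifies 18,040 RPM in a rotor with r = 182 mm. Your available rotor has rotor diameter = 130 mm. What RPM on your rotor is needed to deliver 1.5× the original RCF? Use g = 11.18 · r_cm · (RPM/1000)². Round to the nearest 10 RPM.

Original rotor: r = 182 mm = 18.2 cm
RCF_original = 11.18 × 18.2 × (18.04)² = 11.18 × 18.2 × 325.4416 ≈ 66,219.6 × g
Target RCF = 1.5 × 66,219.6 ≈ 99,329.4 × g
Your rotor: r = 130 mm / 2 = 65 mm = 6.5 cm
99,329.4 = 11.18 × 6.5 × (N/1000)²
(N/1000)² = 99,329.4 / 72.67 = 1366.856
N = 1000 × √1366.856 ≈ 36,971.0

36970 RPM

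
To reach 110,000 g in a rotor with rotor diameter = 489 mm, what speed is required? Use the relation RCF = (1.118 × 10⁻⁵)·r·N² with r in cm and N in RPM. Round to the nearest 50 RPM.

20050 RPM

r = 489 mm / 2 = 244.5 mm = 24.45 cm
RCF = 1.118 × 10⁻⁵ × r × N²
110,000 = 1.118 × 10⁻⁵ × 24.45 × N²
N² = 110,000 / (27.3351 × 10⁻⁵) = 402,413,015
N ≈ √402,413,015 ≈ 20,060.2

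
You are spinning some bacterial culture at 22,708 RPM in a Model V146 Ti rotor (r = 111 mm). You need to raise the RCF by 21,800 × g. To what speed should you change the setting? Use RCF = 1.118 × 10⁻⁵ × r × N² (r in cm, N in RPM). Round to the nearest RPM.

N₂ ≈ 26293 RPM

r = 111 mm = 11.1 cm
Current RCF = 1.118 × 10⁻⁵ × 11.1 × (22708)² = 1.118 × 10⁻⁵ × 11.1 × 515,653,264 ≈ 63,991.5 × g
Target RCF = 63,991.5 + 21,800 = 85,791.5 × g
N² = 85,791.5 / (12.4098 × 10⁻⁵) = 691,320,569
N ≈ √691,320,569 ≈ 26,293.0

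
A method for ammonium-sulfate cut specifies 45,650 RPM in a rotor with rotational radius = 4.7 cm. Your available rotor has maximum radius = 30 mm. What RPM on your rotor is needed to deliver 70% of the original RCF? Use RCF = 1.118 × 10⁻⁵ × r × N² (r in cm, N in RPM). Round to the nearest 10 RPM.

47810 RPM

RCF_original = 1.118 × 10⁻⁵ × 4.7 × (45650)² = 1.118 × 10⁻⁵ × 4.7 × 2,083,922,500 ≈ 109,501.8 × g
Target RCF = 0.7 × 109,501.8 ≈ 76,651.3 × g
Your rotor: r = 30 mm = 3.0 cm
76,651.3 = 1.118 × 10⁻⁵ × 3 × N²
N² = 76,651.3 / (3.354 × 10⁻⁵) = 2,285,369,708
N ≈ √2,285,369,708 ≈ 47,805.5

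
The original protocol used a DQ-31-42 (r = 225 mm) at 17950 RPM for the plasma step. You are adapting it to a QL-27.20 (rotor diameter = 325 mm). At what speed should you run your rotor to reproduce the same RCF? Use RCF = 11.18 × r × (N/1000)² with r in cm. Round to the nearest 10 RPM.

21120 RPM

Original rotor: r = 225 mm = 22.5 cm
RCF = 11.18 × r × (N/1000)²
RCF_original = 11.18 × 22.5 × (17.95)² = 11.18 × 22.5 × 322.2025 ≈ 81,050 × g
Your rotor: r = 325 mm / 2 = 162.5 mm = 16.25 cm
81,050 = 11.18 × 16.25 × (N/1000)²
(N/1000)² = 81,050 / 181.675 = 446.1263
N = 1000 × √446.1263 ≈ 21,121.7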